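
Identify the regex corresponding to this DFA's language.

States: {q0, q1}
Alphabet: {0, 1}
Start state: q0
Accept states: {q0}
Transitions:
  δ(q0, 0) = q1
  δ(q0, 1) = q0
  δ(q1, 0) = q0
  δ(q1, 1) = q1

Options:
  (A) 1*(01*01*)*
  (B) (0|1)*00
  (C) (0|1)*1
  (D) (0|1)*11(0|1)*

Check each option against the DFA on short strings; one disagreement eliminates an option:
  (A) 1*(01*01*)*: agrees with the DFA on every string of length ≤ 6
  (B) (0|1)*00: on ε the DFA stays in q0 and accepts (q0 ∈ Accept), but the regex does not match it → eliminate
  (C) (0|1)*1: on ε the DFA stays in q0 and accepts (q0 ∈ Accept), but the regex does not match it → eliminate
  (D) (0|1)*11(0|1)*: on ε the DFA stays in q0 and accepts (q0 ∈ Accept), but the regex does not match it → eliminate
Only (A) is consistent with the DFA.
(A) 1*(01*01*)*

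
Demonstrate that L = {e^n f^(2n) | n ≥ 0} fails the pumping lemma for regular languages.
Assume L is regular with pumping length p. Idea: pumping the e-block breaks the 1:2 ratio.
Choose s = e^p f^(2p) (length 3p ≥ p). By the pumping lemma, s = xyz with |xy| ≤ p, |y| > 0, so y = e^k with k ≥ 1. Then xy²z = e^(p+k) f^(2p). For this to be in L we would need 2p = 2(p+k), i.e. 2k = 0, contradicting k ≥ 1. So xy²z ∉ L.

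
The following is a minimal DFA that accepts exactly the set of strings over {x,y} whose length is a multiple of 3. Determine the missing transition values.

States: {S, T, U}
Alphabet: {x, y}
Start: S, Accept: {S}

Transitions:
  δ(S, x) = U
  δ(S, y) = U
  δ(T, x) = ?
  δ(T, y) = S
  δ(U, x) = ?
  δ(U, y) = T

From the language and accept set, identify what each state tracks — S: length ≡ 0 (mod 3); T: length ≡ 2 (mod 3); U: length ≡ 1 (mod 3).
Each missing δ(q, a) is the state matching the new tracked value after reading a.
δ(T, x) = S; δ(U, x) = T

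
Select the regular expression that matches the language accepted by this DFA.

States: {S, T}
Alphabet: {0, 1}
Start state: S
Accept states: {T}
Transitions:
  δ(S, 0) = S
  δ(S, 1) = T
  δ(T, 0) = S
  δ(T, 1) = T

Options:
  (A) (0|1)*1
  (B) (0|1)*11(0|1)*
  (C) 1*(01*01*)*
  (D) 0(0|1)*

Check each option against the DFA on short strings; one disagreement eliminates an option:
  (A) (0|1)*1: agrees with the DFA on every string of length ≤ 6
  (B) (0|1)*11(0|1)*: on '1' the DFA goes S → T and accepts (T ∈ Accept), but the regex does not match it → eliminate
  (C) 1*(01*01*)*: on ε the DFA stays in S and rejects (S ∉ Accept), but the regex matches it → eliminate
  (D) 0(0|1)*: on '0' the DFA goes S → S and rejects (S ∉ Accept), but the regex matches it → eliminate
Only (A) is consistent with the DFA.
(A) (0|1)*1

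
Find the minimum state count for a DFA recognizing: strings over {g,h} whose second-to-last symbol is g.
By Myhill–Nerode, count the distinguishable equivalence classes: 2^2 = 4 classes — the DFA must remember the last 2 symbols read; every pair of distinct length-2 suffixes is distinguishable by some continuation.
4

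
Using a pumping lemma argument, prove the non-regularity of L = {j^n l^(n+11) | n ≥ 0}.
Assume L is regular with pumping length p. Idea: pumping the j-block breaks the fixed offset of 11.
Choose s = j^p l^(p+11) ∈ L. By the pumping lemma, s = xyz with |xy| ≤ p, |y| > 0, so y = j^k with k ≥ 1. Then xy²z = j^(p+k) l^(p+11). For this to be in L we would need p+11 = (p+k)+11, i.e. k = 0, contradicting k ≥ 1. So xy²z ∉ L.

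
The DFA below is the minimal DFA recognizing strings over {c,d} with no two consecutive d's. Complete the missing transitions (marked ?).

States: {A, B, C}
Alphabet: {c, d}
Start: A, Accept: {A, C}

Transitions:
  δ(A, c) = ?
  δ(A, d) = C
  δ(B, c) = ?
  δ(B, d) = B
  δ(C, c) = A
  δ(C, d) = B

From the language and accept set, identify what each state tracks — A: last symbol not d (ok); B: saw dd (dead); C: last symbol d (ok).
Each missing δ(q, a) is the state matching the new tracked value after reading a.
δ(A, c) = A; δ(B, c) = B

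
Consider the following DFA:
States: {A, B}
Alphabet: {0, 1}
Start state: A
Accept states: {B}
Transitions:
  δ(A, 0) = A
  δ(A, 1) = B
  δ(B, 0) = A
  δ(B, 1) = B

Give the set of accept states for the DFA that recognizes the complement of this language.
Complement accept states = All states \ Original accept states
= {A, B} \ {B}
{A}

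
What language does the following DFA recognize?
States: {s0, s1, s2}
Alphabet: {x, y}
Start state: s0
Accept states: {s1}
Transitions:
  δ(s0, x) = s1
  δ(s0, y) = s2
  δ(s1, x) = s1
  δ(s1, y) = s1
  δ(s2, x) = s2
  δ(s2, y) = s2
Testing a few strings:
  'y' → reject
  'xy' → accept
  'xxy' → accept
  'yy' → reject
State roles: s0=no input read; s1=started with x; s2=started with y (dead)
All strings over {x,y} starting with x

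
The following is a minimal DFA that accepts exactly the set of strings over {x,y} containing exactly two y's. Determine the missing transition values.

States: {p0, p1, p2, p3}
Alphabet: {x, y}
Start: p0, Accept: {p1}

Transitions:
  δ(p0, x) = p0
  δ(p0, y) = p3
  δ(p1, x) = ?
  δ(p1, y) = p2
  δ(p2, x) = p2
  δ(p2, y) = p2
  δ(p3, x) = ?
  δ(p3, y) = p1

From the language and accept set, identify what each state tracks — p0: zero y's; p1: two y's; p2: ≥ three y's (dead); p3: one y.
Each missing δ(q, a) is the state matching the new tracked value after reading a.
δ(p1, x) = p1; δ(p3, x) = p3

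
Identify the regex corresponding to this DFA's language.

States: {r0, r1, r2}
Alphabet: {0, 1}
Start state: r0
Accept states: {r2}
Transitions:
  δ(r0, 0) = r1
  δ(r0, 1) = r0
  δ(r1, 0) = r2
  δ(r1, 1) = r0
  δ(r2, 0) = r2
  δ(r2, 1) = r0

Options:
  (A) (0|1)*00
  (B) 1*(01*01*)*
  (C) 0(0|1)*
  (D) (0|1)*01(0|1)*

Check each option against the DFA on short strings; one disagreement eliminates an option:
  (A) (0|1)*00: agrees with the DFA on every string of length ≤ 6
  (B) 1*(01*01*)*: on ε the DFA stays in r0 and rejects (r0 ∉ Accept), but the regex matches it → eliminate
  (C) 0(0|1)*: on '0' the DFA goes r0 → r1 and rejects (r1 ∉ Accept), but the regex matches it → eliminate
  (D) (0|1)*01(0|1)*: on '00' the DFA goes r0 → r1 → r2 and accepts (r2 ∈ Accept), but the regex does not match it → eliminate
Only (A) is consistent with the DFA.
(A) (0|1)*00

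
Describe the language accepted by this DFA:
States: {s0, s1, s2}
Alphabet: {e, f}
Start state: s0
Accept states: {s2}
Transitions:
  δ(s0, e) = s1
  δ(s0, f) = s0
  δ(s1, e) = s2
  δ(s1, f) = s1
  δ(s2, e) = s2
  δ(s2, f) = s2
Testing a few strings:
  'efff' → reject
  'ee' → accept
  'ff' → reject
  'efe' → accept
State roles: s0=zero e's seen; s1=one e seen; s2=≥ two e's seen
All strings over {e,f} containing at least two e's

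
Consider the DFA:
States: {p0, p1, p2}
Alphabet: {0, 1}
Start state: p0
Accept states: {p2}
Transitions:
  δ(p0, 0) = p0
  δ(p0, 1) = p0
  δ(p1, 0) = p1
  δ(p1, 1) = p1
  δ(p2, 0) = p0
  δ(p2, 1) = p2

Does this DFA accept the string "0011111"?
Processing string "0011111":
  p0 --0--> p0
  p0 --0--> p0
  p0 --1--> p0
  p0 --1--> p0
  p0 --1--> p0
  p0 --1--> p0
  p0 --1--> p0
Final state: p0
Accept states: {p2}
No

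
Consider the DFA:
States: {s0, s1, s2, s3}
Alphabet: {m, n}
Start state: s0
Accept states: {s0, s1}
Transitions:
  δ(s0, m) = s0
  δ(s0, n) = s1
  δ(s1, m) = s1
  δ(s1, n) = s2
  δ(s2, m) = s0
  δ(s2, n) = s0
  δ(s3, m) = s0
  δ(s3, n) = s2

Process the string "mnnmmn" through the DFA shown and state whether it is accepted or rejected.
Processing string "mnnmmn":
  s0 --m--> s0
  s0 --n--> s1
  s1 --n--> s2
  s2 --m--> s0
  s0 --m--> s0
  s0 --n--> s1
Final state: s1
Accept states: {s0, s1}
Yes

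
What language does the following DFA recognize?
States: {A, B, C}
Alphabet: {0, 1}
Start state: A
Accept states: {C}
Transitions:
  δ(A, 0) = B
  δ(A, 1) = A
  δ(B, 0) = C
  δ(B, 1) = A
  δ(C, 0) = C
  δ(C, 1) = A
Testing a few strings:
  '110' → reject
  '10' → reject
  '0010' → reject
  '010' → reject
State roles: A=last symbol not 0; B=one trailing 0; C=two trailing 0's
All binary strings ending with 00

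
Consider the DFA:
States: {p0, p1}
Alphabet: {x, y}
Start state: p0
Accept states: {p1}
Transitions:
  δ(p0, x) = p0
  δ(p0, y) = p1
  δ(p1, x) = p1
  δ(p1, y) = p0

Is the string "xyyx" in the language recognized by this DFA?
Processing string "xyyx":
  p0 --x--> p0
  p0 --y--> p1
  p1 --y--> p0
  p0 --x--> p0
Final state: p0
Accept states: {p1}
No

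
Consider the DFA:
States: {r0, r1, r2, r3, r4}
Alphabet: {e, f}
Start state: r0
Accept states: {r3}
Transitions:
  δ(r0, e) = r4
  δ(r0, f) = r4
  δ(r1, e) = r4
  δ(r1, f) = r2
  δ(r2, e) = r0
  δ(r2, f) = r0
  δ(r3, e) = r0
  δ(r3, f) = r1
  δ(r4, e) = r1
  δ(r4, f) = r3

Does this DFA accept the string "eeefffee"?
Processing string "eeefffee":
  r0 --e--> r4
  r4 --e--> r1
  r1 --e--> r4
  r4 --f--> r3
  r3 --f--> r1
  r1 --f--> r2
  r2 --e--> r0
  r0 --e--> r4
Final state: r4
Accept states: {r3}
No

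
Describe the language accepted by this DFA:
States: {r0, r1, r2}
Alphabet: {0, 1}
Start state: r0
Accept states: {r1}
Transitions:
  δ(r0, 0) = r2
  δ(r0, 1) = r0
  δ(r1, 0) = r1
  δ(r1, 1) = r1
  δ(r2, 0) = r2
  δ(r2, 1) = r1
Testing a few strings:
  '11' → reject
  '101' → accept
  '110' → reject
  '0010' → accept
State roles: r0=no 0 seen yet; r1=substring 01 seen; r2=seen a 0, waiting for 1
All binary strings containing the substring 01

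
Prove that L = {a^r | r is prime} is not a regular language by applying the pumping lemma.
Assume L is regular with pumping length p. Idea: pumping by a suitable count produces a composite length.
Let q be a prime with q ≥ p and choose s = a^q ∈ L. By the pumping lemma, s = xyz with |xy| ≤ p, |y| = k ≥ 1. Take i = q+1: |xy^(q+1)z| = q + q·k = q(1+k). Since q ≥ 2 and 1+k ≥ 2, q(1+k) is composite, so xy^(q+1)z ∉ L.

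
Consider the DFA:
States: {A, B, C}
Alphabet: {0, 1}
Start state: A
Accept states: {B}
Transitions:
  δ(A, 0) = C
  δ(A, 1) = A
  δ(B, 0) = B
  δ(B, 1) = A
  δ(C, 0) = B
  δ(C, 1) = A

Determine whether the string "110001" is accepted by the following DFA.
Processing string "110001":
  A --1--> A
  A --1--> A
  A --0--> C
  C --0--> B
  B --0--> B
  B --1--> A
Final state: A
Accept states: {B}
No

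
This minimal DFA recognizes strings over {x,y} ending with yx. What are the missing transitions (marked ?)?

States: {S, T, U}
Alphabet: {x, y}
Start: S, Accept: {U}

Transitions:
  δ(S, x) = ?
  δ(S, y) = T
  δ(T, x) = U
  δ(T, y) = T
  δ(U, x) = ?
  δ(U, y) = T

From the language and accept set, identify what each state tracks — S: no suffix match; T: one trailing y; U: suffix is yx.
Each missing δ(q, a) is the state matching the new tracked value after reading a.
δ(S, x) = S; δ(U, x) = S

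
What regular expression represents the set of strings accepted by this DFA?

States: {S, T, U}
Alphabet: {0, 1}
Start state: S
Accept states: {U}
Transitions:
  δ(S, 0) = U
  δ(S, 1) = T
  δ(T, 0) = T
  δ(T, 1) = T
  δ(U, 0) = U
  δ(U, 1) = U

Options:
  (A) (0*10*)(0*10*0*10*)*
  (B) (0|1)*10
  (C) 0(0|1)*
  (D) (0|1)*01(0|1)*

Check each option against the DFA on short strings; one disagreement eliminates an option:
  (A) (0*10*)(0*10*0*10*)*: on '0' the DFA goes S → U and accepts (U ∈ Accept), but the regex does not match it → eliminate
  (B) (0|1)*10: on '0' the DFA goes S → U and accepts (U ∈ Accept), but the regex does not match it → eliminate
  (C) 0(0|1)*: agrees with the DFA on every string of length ≤ 6
  (D) (0|1)*01(0|1)*: on '0' the DFA goes S → U and accepts (U ∈ Accept), but the regex does not match it → eliminate
Only (C) is consistent with the DFA.
(C) 0(0|1)*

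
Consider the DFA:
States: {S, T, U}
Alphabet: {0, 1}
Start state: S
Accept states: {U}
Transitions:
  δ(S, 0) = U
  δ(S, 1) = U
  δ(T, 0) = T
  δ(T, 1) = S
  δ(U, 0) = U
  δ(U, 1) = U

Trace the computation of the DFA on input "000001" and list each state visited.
read '0': S → U
  read '0': U → U
  read '0': U → U
  read '0': U → U
  read '0': U → U
  read '1': U → U
S -> U -> U -> U -> U -> U -> U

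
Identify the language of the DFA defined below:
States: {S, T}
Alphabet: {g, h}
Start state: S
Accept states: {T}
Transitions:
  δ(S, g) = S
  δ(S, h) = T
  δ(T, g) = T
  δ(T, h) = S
Testing a few strings:
  'hg' → accept
  'h' → accept
  'gh' → accept
  'hgg' → accept
State roles: S=even number of h's so far; T=odd number of h's so far
All strings over {g,h} with an odd number of h's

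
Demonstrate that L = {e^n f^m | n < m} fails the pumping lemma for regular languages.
Assume L is regular with pumping length p. Idea: pumping up the e-block makes the e-count reach the f-count.
Choose s = e^p f^(p+1) ∈ L. By the pumping lemma, s = xyz with |xy| ≤ p, |y| > 0, so y = e^k with k ≥ 1. Then xy²z = e^(p+k) f^(p+1). Since p+k ≥ p+1, the number of e's is no longer strictly less than the number of f's, so xy²z ∉ L.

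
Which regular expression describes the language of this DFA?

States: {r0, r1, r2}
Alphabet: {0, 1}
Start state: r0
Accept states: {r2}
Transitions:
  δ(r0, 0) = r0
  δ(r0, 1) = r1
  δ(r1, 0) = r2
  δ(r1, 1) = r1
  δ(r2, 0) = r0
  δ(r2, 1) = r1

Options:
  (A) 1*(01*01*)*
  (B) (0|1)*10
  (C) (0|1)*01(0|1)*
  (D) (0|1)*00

Check each option against the DFA on short strings; one disagreement eliminates an option:
  (A) 1*(01*01*)*: on ε the DFA stays in r0 and rejects (r0 ∉ Accept), but the regex matches it → eliminate
  (B) (0|1)*10: agrees with the DFA on every string of length ≤ 6
  (C) (0|1)*01(0|1)*: on '01' the DFA goes r0 → r0 → r1 and rejects (r1 ∉ Accept), but the regex matches it → eliminate
  (D) (0|1)*00: on '00' the DFA goes r0 → r0 → r0 and rejects (r0 ∉ Accept), but the regex matches it → eliminate
Only (B) is consistent with the DFA.
(B) (0|1)*10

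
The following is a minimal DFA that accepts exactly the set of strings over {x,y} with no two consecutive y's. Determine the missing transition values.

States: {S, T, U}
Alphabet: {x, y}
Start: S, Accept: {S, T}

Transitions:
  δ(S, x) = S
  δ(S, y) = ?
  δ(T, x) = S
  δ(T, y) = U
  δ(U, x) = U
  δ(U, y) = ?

From the language and accept set, identify what each state tracks — S: last symbol not y (ok); T: last symbol y (ok); U: saw yy (dead).
Each missing δ(q, a) is the state matching the new tracked value after reading a.
δ(S, y) = T; δ(U, y) = U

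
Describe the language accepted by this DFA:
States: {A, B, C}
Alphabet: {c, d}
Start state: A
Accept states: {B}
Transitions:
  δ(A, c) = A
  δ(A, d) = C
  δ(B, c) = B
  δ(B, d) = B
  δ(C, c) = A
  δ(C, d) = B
Testing a few strings:
  'cd' → reject
  'd' → reject
  'ccdd' → accept
  'dd' → accept
State roles: A=no progress toward dd; B=substring dd seen; C=one trailing d
All strings over {c,d} containing the substring dd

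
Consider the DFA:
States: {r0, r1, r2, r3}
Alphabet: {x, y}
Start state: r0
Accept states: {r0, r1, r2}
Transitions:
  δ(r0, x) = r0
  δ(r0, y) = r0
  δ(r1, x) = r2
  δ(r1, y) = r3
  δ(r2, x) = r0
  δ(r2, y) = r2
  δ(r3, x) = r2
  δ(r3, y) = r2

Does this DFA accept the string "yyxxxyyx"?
Processing string "yyxxxyyx":
  r0 --y--> r0
  r0 --y--> r0
  r0 --x--> r0
  r0 --x--> r0
  r0 --x--> r0
  r0 --y--> r0
  r0 --y--> r0
  r0 --x--> r0
Final state: r0
Accept states: {r0, r1, r2}
Yes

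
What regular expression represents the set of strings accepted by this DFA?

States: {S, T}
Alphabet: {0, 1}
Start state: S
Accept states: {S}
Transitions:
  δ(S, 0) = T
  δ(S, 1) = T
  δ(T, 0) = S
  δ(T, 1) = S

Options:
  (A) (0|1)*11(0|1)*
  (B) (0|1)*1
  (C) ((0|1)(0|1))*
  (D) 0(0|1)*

Check each option against the DFA on short strings; one disagreement eliminates an option:
  (A) (0|1)*11(0|1)*: on ε the DFA stays in S and accepts (S ∈ Accept), but the regex does not match it → eliminate
  (B) (0|1)*1: on ε the DFA stays in S and accepts (S ∈ Accept), but the regex does not match it → eliminate
  (C) ((0|1)(0|1))*: agrees with the DFA on every string of length ≤ 6
  (D) 0(0|1)*: on ε the DFA stays in S and accepts (S ∈ Accept), but the regex does not match it → eliminate
Only (C) is consistent with the DFA.
(C) ((0|1)(0|1))*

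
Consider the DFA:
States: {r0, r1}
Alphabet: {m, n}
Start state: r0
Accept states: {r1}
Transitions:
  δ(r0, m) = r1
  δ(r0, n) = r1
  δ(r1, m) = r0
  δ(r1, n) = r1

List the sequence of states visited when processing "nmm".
read 'n': r0 → r1
  read 'm': r1 → r0
  read 'm': r0 → r1
r0 -> r1 -> r0 -> r1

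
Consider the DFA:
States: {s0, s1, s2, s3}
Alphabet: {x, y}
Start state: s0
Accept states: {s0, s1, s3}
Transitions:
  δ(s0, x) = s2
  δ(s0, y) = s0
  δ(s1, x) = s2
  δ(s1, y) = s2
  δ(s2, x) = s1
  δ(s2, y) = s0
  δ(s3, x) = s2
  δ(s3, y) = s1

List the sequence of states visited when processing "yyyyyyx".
read 'y': s0 → s0
  read 'y': s0 → s0
  read 'y': s0 → s0
  read 'y': s0 → s0
  read 'y': s0 → s0
  read 'y': s0 → s0
  read 'x': s0 → s2
s0 -> s0 -> s0 -> s0 -> s0 -> s0 -> s0 -> s2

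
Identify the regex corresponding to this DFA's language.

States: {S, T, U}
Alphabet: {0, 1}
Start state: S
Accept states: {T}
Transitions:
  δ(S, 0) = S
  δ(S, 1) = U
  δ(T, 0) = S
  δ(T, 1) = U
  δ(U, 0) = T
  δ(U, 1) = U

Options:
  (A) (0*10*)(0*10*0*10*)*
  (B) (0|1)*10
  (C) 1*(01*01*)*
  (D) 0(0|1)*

Check each option against the DFA on short strings; one disagreement eliminates an option:
  (A) (0*10*)(0*10*0*10*)*: on '1' the DFA goes S → U and rejects (U ∉ Accept), but the regex matches it → eliminate
  (B) (0|1)*10: agrees with the DFA on every string of length ≤ 6
  (C) 1*(01*01*)*: on ε the DFA stays in S and rejects (S ∉ Accept), but the regex matches it → eliminate
  (D) 0(0|1)*: on '0' the DFA goes S → S and rejects (S ∉ Accept), but the regex matches it → eliminate
Only (B) is consistent with the DFA.
(B) (0|1)*10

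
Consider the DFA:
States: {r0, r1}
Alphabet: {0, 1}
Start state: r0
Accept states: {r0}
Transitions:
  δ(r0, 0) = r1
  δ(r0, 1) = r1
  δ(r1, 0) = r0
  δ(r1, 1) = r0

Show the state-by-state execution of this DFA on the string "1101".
read '1': r0 → r1
  read '1': r1 → r0
  read '0': r0 → r1
  read '1': r1 → r0
r0 -> r1 -> r0 -> r1 -> r0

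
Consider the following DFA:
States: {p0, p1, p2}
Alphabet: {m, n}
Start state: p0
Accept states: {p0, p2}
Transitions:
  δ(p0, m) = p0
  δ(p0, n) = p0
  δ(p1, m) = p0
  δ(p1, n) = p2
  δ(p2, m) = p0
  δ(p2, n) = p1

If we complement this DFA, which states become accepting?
Complement accept states = All states \ Original accept states
= {p0, p1, p2} \ {p0, p2}
{p1}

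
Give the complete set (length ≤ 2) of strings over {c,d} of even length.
ε, cc, cd, dc, dd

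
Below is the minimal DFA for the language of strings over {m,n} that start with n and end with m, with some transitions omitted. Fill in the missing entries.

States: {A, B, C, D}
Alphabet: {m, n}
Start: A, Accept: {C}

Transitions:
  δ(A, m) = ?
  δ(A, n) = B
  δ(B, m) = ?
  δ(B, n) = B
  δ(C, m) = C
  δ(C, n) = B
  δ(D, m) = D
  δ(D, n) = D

From the language and accept set, identify what each state tracks — A: no input read; B: started with n, last symbol n; C: started with n, last symbol m; D: started with m (dead).
Each missing δ(q, a) is the state matching the new tracked value after reading a.
δ(A, m) = D; δ(B, m) = C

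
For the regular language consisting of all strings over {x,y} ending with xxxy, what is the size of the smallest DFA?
By Myhill–Nerode, count the distinguishable equivalence classes: 5 classes — one per longest suffix of the input that is a prefix of 'xxxy' (lengths 0 through 4); only the length-4 class is accepting.
5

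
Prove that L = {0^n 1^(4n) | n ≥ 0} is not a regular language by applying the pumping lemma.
Assume L is regular with pumping length p. Idea: pumping the 0-block breaks the 1:4 ratio.
Choose s = 0^p 1^(4p) (length 5p ≥ p). By the pumping lemma, s = xyz with |xy| ≤ p, |y| > 0, so y = 0^k with k ≥ 1. Then xy²z = 0^(p+k) 1^(4p). For this to be in L we would need 4p = 4(p+k), i.e. 4k = 0, contradicting k ≥ 1. So xy²z ∉ L.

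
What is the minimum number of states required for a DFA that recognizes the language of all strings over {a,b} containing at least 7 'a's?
By Myhill–Nerode, count the distinguishable equivalence classes: 8 classes — having seen 0, 1, …, 6, or ≥7 copies of 'a'; any two classes i < j (j ≤ 7) are distinguished by the string a^(7−j), which takes class j to 7 copies (accepted) but leaves class i below 7 (rejected).
8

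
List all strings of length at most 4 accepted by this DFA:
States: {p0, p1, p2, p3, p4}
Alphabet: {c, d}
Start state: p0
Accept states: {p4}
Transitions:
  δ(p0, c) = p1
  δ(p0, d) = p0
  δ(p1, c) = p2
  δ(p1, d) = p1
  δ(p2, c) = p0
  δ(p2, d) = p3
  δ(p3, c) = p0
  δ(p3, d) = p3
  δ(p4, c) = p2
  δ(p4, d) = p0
None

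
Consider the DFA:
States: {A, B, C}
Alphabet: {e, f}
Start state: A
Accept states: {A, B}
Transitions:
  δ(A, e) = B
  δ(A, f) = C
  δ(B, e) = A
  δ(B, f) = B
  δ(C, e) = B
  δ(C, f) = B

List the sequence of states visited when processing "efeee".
read 'e': A → B
  read 'f': B → B
  read 'e': B → A
  read 'e': A → B
  read 'e': B → A
A -> B -> B -> A -> B -> A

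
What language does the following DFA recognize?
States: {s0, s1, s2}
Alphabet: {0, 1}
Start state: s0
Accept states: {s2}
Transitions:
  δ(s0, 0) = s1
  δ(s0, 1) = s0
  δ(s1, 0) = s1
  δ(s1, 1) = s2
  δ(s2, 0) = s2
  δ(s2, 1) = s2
Testing a few strings:
  '1100' → reject
  '1' → reject
  '0' → reject
  '0001' → accept
State roles: s0=no 0 seen yet; s1=seen a 0, waiting for 1; s2=substring 01 seen
All binary strings containing the substring 01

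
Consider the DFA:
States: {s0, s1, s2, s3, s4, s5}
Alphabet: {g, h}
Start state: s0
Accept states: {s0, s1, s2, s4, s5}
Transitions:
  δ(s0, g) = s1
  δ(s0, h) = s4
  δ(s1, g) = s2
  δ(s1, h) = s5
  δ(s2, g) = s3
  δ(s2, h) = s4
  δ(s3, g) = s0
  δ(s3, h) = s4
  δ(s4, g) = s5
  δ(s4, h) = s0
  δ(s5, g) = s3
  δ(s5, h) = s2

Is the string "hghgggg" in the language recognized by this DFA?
Processing string "hghgggg":
  s0 --h--> s4
  s4 --g--> s5
  s5 --h--> s2
  s2 --g--> s3
  s3 --g--> s0
  s0 --g--> s1
  s1 --g--> s2
Final state: s2
Accept states: {s0, s1, s2, s4, s5}
Yes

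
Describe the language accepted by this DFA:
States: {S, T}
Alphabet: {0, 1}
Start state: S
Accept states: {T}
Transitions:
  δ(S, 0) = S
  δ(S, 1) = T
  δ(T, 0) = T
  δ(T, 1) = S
Testing a few strings:
  '0' → reject
  '101' → reject
  '001' → accept
  '01' → accept
State roles: S=even number of 1's so far; T=odd number of 1's so far
All binary strings with an odd number of 1's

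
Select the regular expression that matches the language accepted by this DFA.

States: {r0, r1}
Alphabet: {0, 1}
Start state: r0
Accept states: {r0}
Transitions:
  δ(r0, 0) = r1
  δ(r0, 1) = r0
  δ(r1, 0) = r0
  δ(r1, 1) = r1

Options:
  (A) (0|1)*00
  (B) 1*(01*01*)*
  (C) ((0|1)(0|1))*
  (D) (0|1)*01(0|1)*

Check each option against the DFA on short strings; one disagreement eliminates an option:
  (A) (0|1)*00: on ε the DFA stays in r0 and accepts (r0 ∈ Accept), but the regex does not match it → eliminate
  (B) 1*(01*01*)*: agrees with the DFA on every string of length ≤ 6
  (C) ((0|1)(0|1))*: on '1' the DFA goes r0 → r0 and accepts (r0 ∈ Accept), but the regex does not match it → eliminate
  (D) (0|1)*01(0|1)*: on ε the DFA stays in r0 and accepts (r0 ∈ Accept), but the regex does not match it → eliminate
Only (B) is consistent with the DFA.
(B) 1*(01*01*)*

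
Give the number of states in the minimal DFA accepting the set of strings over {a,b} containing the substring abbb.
By Myhill–Nerode, count the distinguishable equivalence classes: 5 classes — one per longest suffix of the input that is a prefix of 'abbb' (lengths 0 through 3), plus an absorbing 'already seen abbb' class.
5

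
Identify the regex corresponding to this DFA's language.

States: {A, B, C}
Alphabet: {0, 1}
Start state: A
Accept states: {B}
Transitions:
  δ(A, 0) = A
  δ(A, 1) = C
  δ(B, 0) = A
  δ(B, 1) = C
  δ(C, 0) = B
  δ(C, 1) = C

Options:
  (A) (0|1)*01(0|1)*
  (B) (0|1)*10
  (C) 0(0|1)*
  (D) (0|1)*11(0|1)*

Check each option against the DFA on short strings; one disagreement eliminates an option:
  (A) (0|1)*01(0|1)*: on '01' the DFA goes A → A → C and rejects (C ∉ Accept), but the regex matches it → eliminate
  (B) (0|1)*10: agrees with the DFA on every string of length ≤ 6
  (C) 0(0|1)*: on '0' the DFA goes A → A and rejects (A ∉ Accept), but the regex matches it → eliminate
  (D) (0|1)*11(0|1)*: on '10' the DFA goes A → C → B and accepts (B ∈ Accept), but the regex does not match it → eliminate
Only (B) is consistent with the DFA.
(B) (0|1)*10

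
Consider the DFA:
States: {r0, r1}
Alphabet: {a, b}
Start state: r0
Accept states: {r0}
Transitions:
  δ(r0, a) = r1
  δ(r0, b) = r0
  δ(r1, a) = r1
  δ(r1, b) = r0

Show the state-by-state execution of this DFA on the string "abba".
read 'a': r0 → r1
  read 'b': r1 → r0
  read 'b': r0 → r0
  read 'a': r0 → r1
r0 -> r1 -> r0 -> r0 -> r1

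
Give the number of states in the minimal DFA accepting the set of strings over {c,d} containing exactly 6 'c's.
By Myhill–Nerode, count the distinguishable equivalence classes: 8 classes — having seen 0, 1, …, 6, or >6 copies of 'c'; the count-6 class is the only accepting one and >6 is dead.
8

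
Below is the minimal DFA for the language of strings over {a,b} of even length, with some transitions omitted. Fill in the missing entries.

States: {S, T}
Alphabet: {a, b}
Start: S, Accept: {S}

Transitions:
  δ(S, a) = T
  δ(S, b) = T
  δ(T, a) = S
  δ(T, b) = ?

From the language and accept set, identify what each state tracks — S: even length so far; T: odd length so far.
Each missing δ(q, a) is the state matching the new tracked value after reading a.
δ(T, b) = S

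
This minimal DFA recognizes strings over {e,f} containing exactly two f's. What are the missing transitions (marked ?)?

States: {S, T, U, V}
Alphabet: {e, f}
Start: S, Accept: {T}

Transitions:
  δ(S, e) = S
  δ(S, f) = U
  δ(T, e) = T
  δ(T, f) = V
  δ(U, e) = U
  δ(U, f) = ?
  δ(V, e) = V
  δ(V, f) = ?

From the language and accept set, identify what each state tracks — S: zero f's; T: two f's; U: one f; V: ≥ three f's (dead).
Each missing δ(q, a) is the state matching the new tracked value after reading a.
δ(U, f) = T; δ(V, f) = V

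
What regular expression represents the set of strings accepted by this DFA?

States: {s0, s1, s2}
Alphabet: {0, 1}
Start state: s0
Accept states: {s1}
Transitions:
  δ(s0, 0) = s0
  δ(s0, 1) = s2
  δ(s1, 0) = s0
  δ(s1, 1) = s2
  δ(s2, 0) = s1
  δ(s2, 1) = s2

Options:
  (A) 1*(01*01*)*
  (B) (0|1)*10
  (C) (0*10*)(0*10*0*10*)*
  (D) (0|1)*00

Check each option against the DFA on short strings; one disagreement eliminates an option:
  (A) 1*(01*01*)*: on ε the DFA stays in s0 and rejects (s0 ∉ Accept), but the regex matches it → eliminate
  (B) (0|1)*10: agrees with the DFA on every string of length ≤ 6
  (C) (0*10*)(0*10*0*10*)*: on '1' the DFA goes s0 → s2 and rejects (s2 ∉ Accept), but the regex matches it → eliminate
  (D) (0|1)*00: on '00' the DFA goes s0 → s0 → s0 and rejects (s0 ∉ Accept), but the regex matches it → eliminate
Only (B) is consistent with the DFA.
(B) (0|1)*10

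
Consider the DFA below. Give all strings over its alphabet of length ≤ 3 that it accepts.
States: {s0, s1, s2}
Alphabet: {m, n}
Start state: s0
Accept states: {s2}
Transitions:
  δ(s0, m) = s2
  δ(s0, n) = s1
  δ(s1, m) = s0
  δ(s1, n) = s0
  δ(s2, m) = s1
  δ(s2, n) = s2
m, mn, mnn, nmm, nnm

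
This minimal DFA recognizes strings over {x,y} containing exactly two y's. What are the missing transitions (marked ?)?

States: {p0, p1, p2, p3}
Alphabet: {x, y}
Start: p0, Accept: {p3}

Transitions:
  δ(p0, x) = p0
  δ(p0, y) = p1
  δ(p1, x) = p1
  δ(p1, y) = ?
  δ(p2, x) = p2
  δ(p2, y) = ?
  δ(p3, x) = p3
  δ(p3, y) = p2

From the language and accept set, identify what each state tracks — p0: zero y's; p1: one y; p2: ≥ three y's (dead); p3: two y's.
Each missing δ(q, a) is the state matching the new tracked value after reading a.
δ(p1, y) = p3; δ(p2, y) = p2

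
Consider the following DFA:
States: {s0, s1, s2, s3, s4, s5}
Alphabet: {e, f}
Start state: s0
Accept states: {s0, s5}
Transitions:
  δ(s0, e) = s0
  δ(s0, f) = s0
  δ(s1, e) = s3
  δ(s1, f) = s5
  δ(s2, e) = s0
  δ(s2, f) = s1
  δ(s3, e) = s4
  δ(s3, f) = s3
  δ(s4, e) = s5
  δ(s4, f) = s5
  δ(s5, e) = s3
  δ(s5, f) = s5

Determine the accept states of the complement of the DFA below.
Complement accept states = All states \ Original accept states
= {s0, s1, s2, s3, s4, s5} \ {s0, s5}
{s1, s2, s3, s4}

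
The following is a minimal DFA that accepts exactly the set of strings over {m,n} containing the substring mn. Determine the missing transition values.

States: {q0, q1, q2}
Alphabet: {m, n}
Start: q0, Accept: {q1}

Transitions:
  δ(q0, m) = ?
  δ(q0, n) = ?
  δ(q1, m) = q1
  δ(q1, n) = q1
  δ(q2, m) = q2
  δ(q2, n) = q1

From the language and accept set, identify what each state tracks — q0: no m seen yet; q1: substring mn seen; q2: seen a m, waiting for n.
Each missing δ(q, a) is the state matching the new tracked value after reading a.
δ(q0, m) = q2; δ(q0, n) = q0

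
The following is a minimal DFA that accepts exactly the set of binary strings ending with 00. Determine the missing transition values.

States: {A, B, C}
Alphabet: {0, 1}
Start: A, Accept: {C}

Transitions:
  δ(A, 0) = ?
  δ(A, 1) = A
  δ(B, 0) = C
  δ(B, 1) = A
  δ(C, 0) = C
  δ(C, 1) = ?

From the language and accept set, identify what each state tracks — A: last symbol not 0; B: one trailing 0; C: two trailing 0's.
Each missing δ(q, a) is the state matching the new tracked value after reading a.
δ(A, 0) = B; δ(C, 1) = A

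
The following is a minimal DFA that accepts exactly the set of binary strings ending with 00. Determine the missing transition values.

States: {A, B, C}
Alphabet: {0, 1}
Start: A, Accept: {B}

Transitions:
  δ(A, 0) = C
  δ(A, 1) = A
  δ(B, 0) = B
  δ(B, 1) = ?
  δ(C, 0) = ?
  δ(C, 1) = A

From the language and accept set, identify what each state tracks — A: last symbol not 0; B: two trailing 0's; C: one trailing 0.
Each missing δ(q, a) is the state matching the new tracked value after reading a.
δ(B, 1) = A; δ(C, 0) = B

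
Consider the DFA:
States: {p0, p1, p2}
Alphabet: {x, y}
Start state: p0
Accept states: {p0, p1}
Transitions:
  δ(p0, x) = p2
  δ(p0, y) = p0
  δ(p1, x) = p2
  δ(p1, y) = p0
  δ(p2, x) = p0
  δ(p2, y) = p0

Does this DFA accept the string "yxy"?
Processing string "yxy":
  p0 --y--> p0
  p0 --x--> p2
  p2 --y--> p0
Final state: p0
Accept states: {p0, p1}
Yes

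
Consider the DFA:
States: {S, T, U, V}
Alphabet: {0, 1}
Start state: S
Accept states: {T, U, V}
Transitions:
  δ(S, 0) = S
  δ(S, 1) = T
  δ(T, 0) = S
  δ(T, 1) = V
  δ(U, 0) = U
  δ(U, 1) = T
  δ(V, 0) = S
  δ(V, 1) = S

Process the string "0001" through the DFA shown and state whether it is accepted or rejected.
Processing string "0001":
  S --0--> S
  S --0--> S
  S --0--> S
  S --1--> T
Final state: T
Accept states: {T, U, V}
Yes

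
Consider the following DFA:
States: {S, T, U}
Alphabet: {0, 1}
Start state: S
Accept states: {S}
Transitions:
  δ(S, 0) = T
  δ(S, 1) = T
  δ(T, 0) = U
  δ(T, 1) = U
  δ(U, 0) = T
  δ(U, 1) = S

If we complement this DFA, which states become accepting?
Complement accept states = All states \ Original accept states
= {S, T, U} \ {S}
{T, U}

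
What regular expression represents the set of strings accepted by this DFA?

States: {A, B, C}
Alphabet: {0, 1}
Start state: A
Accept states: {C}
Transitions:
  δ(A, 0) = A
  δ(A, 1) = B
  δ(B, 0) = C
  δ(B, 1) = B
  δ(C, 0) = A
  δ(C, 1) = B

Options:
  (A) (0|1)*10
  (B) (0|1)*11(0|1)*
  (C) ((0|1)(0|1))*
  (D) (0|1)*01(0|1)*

Check each option against the DFA on short strings; one disagreement eliminates an option:
  (A) (0|1)*10: agrees with the DFA on every string of length ≤ 6
  (B) (0|1)*11(0|1)*: on '10' the DFA goes A → B → C and accepts (C ∈ Accept), but the regex does not match it → eliminate
  (C) ((0|1)(0|1))*: on ε the DFA stays in A and rejects (A ∉ Accept), but the regex matches it → eliminate
  (D) (0|1)*01(0|1)*: on '01' the DFA goes A → A → B and rejects (B ∉ Accept), but the regex matches it → eliminate
Only (A) is consistent with the DFA.
(A) (0|1)*10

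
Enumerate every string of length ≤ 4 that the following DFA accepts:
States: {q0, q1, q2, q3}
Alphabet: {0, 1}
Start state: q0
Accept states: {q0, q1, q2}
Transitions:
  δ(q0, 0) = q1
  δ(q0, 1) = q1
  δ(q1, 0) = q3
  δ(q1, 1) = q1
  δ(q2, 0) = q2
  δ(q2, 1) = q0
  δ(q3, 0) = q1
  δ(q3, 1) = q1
ε, 0, 1, 01, 11, 000, 001, 011, 100, 101, 111, 0001, 0011, 0100, 0101, 0111, 1001, 1011, 1100, 1101, 1111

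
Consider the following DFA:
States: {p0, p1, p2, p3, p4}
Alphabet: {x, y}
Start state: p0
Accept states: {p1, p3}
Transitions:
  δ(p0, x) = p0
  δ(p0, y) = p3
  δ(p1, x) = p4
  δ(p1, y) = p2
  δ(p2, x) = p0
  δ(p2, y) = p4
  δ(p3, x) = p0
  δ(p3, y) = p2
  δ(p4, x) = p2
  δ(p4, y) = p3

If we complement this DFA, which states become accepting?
Complement accept states = All states \ Original accept states
= {p0, p1, p2, p3, p4} \ {p1, p3}
{p0, p2, p4}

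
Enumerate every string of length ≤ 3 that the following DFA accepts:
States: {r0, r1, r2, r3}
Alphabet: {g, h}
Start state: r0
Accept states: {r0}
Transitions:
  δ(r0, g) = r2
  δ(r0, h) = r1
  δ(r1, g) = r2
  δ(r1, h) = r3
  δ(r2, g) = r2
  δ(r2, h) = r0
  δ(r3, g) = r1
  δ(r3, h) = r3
ε, gh, ggh, hgh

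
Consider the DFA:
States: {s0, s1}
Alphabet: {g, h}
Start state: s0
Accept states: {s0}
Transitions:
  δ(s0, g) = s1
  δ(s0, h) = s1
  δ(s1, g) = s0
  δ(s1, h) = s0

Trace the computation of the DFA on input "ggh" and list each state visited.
read 'g': s0 → s1
  read 'g': s1 → s0
  read 'h': s0 → s1
s0 -> s1 -> s0 -> s1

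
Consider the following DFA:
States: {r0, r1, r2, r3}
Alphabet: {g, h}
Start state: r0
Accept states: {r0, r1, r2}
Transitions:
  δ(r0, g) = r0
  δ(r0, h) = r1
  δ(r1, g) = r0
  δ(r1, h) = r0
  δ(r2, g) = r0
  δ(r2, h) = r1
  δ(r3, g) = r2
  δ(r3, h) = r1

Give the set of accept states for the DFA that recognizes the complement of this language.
Complement accept states = All states \ Original accept states
= {r0, r1, r2, r3} \ {r0, r1, r2}
{r3}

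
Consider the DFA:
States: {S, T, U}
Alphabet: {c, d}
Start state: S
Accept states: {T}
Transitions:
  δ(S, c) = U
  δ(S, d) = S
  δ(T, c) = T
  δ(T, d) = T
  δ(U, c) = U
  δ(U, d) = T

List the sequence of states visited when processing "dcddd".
read 'd': S → S
  read 'c': S → U
  read 'd': U → T
  read 'd': T → T
  read 'd': T → T
S -> S -> U -> T -> T -> T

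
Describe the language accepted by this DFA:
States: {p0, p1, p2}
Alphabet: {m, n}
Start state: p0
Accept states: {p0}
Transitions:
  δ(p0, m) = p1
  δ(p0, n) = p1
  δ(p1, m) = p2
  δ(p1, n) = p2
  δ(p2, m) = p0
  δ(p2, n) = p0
Testing a few strings:
  'nmnn' → reject
  'n' → reject
  'mnm' → accept
  'mnnn' → reject
State roles: p0=length ≡ 0 (mod 3); p1=length ≡ 1 (mod 3); p2=length ≡ 2 (mod 3)
All strings over {m,n} whose length is a multiple of 3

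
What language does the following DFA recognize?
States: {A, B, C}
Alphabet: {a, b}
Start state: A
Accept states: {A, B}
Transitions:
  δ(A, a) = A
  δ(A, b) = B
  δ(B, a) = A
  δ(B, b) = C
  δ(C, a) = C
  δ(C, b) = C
Testing a few strings:
  'ba' → accept
  'abab' → accept
  'a' → accept
  'bb' → reject
State roles: A=last symbol not b (ok); B=last symbol b (ok); C=saw bb (dead)
All strings over {a,b} with no two consecutive b's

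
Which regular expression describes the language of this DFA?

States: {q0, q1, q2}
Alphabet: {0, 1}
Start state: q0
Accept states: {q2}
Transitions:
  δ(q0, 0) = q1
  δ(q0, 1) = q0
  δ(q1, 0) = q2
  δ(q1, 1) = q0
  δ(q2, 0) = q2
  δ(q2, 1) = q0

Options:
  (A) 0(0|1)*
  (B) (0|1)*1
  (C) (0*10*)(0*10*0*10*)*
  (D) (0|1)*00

Check each option against the DFA on short strings; one disagreement eliminates an option:
  (A) 0(0|1)*: on '0' the DFA goes q0 → q1 and rejects (q1 ∉ Accept), but the regex matches it → eliminate
  (B) (0|1)*1: on '1' the DFA goes q0 → q0 and rejects (q0 ∉ Accept), but the regex matches it → eliminate
  (C) (0*10*)(0*10*0*10*)*: on '1' the DFA goes q0 → q0 and rejects (q0 ∉ Accept), but the regex matches it → eliminate
  (D) (0|1)*00: agrees with the DFA on every string of length ≤ 6
Only (D) is consistent with the DFA.
(D) (0|1)*00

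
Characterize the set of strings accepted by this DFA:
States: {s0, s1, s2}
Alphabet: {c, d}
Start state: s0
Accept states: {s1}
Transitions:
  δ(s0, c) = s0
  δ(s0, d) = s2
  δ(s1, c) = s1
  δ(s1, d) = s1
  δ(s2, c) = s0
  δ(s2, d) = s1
Testing a few strings:
  'dc' → reject
  'd' → reject
  'dcdc' → reject
  'ddd' → accept
State roles: s0=no progress toward dd; s1=substring dd seen; s2=one trailing d
All strings over {c,d} containing the substring dd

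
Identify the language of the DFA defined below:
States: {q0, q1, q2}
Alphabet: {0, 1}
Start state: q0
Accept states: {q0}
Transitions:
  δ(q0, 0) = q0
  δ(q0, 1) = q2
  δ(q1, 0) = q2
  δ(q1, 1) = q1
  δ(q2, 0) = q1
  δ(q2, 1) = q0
Testing a few strings:
  '100' → reject
  '01' → reject
  '10' → reject
  '110' → accept
State roles: q0=value ≡ 0 (mod 3); q1=value ≡ 2 (mod 3); q2=value ≡ 1 (mod 3)
All binary strings representing a multiple of 3 (read in base 2; leading zeros allowed and ε counts as 0)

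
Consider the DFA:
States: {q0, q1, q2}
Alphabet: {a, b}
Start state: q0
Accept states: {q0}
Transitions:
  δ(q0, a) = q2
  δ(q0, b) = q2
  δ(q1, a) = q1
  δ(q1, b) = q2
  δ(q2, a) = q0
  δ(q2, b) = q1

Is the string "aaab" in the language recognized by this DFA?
Processing string "aaab":
  q0 --a--> q2
  q2 --a--> q0
  q0 --a--> q2
  q2 --b--> q1
Final state: q1
Accept states: {q0}
No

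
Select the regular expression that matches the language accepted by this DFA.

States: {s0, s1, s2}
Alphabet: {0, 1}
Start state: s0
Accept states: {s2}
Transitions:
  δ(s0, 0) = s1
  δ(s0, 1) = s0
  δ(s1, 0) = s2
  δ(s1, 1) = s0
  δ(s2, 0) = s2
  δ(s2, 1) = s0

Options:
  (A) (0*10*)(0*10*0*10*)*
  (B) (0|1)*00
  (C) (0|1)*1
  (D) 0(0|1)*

Check each option against the DFA on short strings; one disagreement eliminates an option:
  (A) (0*10*)(0*10*0*10*)*: on '1' the DFA goes s0 → s0 and rejects (s0 ∉ Accept), but the regex matches it → eliminate
  (B) (0|1)*00: agrees with the DFA on every string of length ≤ 6
  (C) (0|1)*1: on '1' the DFA goes s0 → s0 and rejects (s0 ∉ Accept), but the regex matches it → eliminate
  (D) 0(0|1)*: on '0' the DFA goes s0 → s1 and rejects (s1 ∉ Accept), but the regex matches it → eliminate
Only (B) is consistent with the DFA.
(B) (0|1)*00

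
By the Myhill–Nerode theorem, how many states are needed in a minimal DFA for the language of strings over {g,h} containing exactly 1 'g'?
By Myhill–Nerode, count the distinguishable equivalence classes: 3 classes — having seen 0, 1, or >1 copies of 'g'; the count-1 class is the only accepting one and >1 is dead.
3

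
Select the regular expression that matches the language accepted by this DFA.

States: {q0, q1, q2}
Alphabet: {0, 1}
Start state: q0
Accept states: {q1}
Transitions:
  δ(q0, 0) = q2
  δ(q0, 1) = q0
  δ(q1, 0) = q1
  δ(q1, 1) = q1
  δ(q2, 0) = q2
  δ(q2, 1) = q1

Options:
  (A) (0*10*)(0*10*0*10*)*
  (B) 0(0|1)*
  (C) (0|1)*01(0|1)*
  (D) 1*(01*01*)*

Check each option against the DFA on short strings; one disagreement eliminates an option:
  (A) (0*10*)(0*10*0*10*)*: on '1' the DFA goes q0 → q0 and rejects (q0 ∉ Accept), but the regex matches it → eliminate
  (B) 0(0|1)*: on '0' the DFA goes q0 → q2 and rejects (q2 ∉ Accept), but the regex matches it → eliminate
  (C) (0|1)*01(0|1)*: agrees with the DFA on every string of length ≤ 6
  (D) 1*(01*01*)*: on ε the DFA stays in q0 and rejects (q0 ∉ Accept), but the regex matches it → eliminate
Only (C) is consistent with the DFA.
(C) (0|1)*01(0|1)*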